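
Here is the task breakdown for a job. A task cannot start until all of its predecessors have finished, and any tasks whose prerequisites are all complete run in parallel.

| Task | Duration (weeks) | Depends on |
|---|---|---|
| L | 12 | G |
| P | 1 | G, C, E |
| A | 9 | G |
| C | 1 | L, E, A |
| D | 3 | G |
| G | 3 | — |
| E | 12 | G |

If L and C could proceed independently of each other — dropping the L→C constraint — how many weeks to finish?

17

Original critical path: G→L→C→P = 3+12+1+1 = 17 ⇒ 17 weeks.
Dropping L→C doesn't change C's earliest start (15); another predecessor still binds.
After: G→E→C→P = 3+12+1+1 = 17 → 17 weeks.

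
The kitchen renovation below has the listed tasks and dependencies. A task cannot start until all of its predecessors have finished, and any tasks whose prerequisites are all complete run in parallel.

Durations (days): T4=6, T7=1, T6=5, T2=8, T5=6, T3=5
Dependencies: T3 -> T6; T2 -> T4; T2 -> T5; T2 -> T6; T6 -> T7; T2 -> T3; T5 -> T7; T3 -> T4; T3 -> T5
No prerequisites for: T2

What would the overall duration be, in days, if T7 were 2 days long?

21

As given, the longest chain is T2→T3→T5→T7 = 8+5+6+1 = 20, so the finish is 20 days.
T7 lies on that path, so at 2 days the path becomes 21 days.
The critical path is still T2→T3→T5→T7; finish is now 21 days.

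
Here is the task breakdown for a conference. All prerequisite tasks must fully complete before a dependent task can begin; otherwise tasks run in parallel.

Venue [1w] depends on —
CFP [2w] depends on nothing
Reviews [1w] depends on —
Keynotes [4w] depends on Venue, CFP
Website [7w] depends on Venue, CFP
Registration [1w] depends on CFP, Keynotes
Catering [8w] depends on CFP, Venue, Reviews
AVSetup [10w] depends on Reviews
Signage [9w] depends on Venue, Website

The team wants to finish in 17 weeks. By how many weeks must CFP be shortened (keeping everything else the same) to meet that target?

1

Current finish: 18 weeks; target: 17.
CFP is on every critical path, so each week cut from CFP cuts the finish by one (this holds down to a finish of 17).
Need 18 − 17 = 1 week off CFP → CFP becomes 1 week, finish becomes 17.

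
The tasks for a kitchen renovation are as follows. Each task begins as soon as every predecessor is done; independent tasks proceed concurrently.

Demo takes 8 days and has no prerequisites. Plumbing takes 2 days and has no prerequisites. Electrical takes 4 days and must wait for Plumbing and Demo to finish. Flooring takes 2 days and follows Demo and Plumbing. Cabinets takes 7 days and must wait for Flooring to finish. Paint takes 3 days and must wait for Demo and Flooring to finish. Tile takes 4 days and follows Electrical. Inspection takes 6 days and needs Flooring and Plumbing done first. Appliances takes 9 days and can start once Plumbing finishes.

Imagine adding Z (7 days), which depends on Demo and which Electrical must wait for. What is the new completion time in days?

23

Originally the schedule takes 17 days.
With Z inserted, Electrical now waits for max(Plumbing, Demo, Z).
New critical path: Demo→Z→Electrical→Tile = 8+7+4+4 = 23 ⇒ 23 days.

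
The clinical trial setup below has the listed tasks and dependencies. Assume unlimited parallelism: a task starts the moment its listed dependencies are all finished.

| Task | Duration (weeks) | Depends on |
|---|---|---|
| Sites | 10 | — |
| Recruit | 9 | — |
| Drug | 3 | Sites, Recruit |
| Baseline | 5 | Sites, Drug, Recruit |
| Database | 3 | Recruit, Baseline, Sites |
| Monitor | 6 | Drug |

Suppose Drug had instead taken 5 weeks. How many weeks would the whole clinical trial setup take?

23

Critical path before the change: Sites→Drug→Baseline→Database = 10+3+5+3 = 21 giving 21 weeks.
Since Drug is critical, the +2 change carries straight to that chain (now 23 weeks).
No other chain overtakes it, so the finish is 23 weeks.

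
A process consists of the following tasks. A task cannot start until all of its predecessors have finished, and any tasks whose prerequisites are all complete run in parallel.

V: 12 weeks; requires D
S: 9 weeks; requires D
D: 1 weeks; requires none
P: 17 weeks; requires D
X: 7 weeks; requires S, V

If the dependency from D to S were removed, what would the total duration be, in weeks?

Before: longest chain D→V→X = 1+12+7 = 20, finish 20.
Without D→S, S's earliest start moves from 1 to 0.
After: D→V→X = 1+12+7 = 20 → 20 weeks.

20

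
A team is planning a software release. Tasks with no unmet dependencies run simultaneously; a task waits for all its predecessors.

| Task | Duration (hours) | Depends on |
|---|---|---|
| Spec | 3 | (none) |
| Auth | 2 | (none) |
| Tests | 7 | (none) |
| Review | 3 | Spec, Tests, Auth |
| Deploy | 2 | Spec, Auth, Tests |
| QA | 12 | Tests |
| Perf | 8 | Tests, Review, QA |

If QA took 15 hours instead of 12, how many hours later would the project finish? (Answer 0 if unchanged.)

As given, the longest chain is Tests→QA→Perf = 7+12+8 = 27, so the finish is 27 hours.
QA is on the critical path; changing it to 15 makes that path 30 hours.
The critical path is still Tests→QA→Perf; finish is now 30 hours.
Change in finish: 30 − 27 = +3 hours.

3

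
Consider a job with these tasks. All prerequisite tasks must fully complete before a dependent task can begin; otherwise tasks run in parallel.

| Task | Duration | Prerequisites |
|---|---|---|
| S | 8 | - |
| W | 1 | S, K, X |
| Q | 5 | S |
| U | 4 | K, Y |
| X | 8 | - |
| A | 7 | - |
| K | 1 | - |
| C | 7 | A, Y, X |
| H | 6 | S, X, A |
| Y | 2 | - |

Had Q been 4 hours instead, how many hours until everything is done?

15

Critical path before the change: X→C = 8+7 = 15 giving 15 hours.
The longest path through Q is only 13 hours, so Q has float 2.
No other chain overtakes it, so the finish is 15 hours.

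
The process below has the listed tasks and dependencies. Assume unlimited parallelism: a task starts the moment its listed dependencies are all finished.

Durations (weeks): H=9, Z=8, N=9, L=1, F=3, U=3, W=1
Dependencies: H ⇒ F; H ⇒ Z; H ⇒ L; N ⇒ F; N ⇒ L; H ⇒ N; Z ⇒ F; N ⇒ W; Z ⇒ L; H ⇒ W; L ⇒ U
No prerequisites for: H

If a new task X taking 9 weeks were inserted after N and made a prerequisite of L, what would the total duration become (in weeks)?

31

Originally the job takes 22 weeks.
With X inserted, L now waits for max(Z, H, N, X).
New critical path: H→N→X→L→U = 9+9+9+1+3 = 31 ⇒ 31 weeks.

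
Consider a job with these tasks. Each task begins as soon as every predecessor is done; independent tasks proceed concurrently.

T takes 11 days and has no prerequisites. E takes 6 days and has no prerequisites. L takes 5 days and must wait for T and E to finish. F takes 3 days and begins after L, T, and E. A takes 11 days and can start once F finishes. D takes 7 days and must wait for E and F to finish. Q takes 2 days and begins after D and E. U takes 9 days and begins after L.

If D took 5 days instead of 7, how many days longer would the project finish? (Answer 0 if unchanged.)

Baseline: T→L→F→A = 11+5+3+11 = 30 → 30 days.
D has 2 days of float (longest path through it is 28).
That remains the longest chain; total 30 days.
Change in finish: 30 − 30 = +0 days.

0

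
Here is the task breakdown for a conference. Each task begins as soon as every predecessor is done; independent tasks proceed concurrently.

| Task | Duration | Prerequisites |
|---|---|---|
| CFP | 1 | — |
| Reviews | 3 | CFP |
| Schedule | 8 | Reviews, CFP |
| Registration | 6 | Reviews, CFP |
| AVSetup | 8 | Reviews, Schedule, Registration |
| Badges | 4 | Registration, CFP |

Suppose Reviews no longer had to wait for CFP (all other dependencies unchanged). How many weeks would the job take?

19

With the dependency in place, CFP→Reviews→Schedule→AVSetup = 1+3+8+8 = 20 sets the finish at 20 weeks.
Without CFP→Reviews, Reviews's earliest start moves from 1 to 0.
The longest chain is now Reviews→Schedule→AVSetup = 3+8+8 = 19, so the job takes 19 weeks.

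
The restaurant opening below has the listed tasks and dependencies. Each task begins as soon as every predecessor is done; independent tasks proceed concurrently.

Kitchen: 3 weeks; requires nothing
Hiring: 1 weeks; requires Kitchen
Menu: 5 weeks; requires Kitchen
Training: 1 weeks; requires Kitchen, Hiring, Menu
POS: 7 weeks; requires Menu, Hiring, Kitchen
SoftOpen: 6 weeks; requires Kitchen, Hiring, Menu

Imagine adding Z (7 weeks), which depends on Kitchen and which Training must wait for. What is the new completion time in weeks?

Originally the plan takes 15 weeks.
With Z inserted, Training now waits for max(Kitchen, Hiring, Menu, Z).
New critical path: Kitchen→Menu→POS = 3+5+7 = 15 ⇒ 15 weeks.

15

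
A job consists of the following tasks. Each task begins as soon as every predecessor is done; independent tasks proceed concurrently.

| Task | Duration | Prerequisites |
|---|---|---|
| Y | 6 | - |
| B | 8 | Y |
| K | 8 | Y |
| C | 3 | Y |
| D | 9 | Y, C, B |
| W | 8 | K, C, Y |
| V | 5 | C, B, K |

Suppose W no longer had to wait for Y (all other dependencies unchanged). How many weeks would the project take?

With the dependency in place, Y→B→D = 6+8+9 = 23 sets the finish at 23 weeks.
Dropping Y→W doesn't change W's earliest start (14); another predecessor still binds.
New critical path: Y→B→D = 6+8+9 = 23 ⇒ 23 weeks.

23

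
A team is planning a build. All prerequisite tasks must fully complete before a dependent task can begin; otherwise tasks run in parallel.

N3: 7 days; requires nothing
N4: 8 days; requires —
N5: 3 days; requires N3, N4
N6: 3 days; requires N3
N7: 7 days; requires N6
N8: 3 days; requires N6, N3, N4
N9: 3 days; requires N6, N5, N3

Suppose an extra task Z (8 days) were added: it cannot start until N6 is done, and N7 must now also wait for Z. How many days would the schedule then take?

25

Originally the schedule takes 17 days.
With Z inserted, N7 now waits for max(N6, Z).
New critical path: N3→N6→Z→N7 = 7+3+8+7 = 25 ⇒ 25 days.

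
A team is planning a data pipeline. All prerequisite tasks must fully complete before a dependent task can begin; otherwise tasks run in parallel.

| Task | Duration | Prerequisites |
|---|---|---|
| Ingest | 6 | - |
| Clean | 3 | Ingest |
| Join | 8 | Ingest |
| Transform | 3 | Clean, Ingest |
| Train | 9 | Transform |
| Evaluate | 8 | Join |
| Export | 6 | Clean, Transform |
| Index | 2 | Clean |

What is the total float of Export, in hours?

Ingest→Join→Evaluate = 6+8+8 = 22 sets the makespan at 22 hours.
Export finishes as early as 18 and must finish by 22.
Slack of Export = 16 − 12 = 4 hours.

4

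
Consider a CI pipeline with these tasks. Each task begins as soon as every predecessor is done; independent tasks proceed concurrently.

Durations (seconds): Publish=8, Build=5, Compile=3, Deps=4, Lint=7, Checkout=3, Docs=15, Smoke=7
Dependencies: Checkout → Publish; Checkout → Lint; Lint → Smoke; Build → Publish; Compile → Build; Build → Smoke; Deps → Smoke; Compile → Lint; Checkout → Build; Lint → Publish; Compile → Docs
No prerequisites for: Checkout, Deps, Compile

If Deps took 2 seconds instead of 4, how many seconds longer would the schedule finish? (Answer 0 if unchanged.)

Baseline: Checkout→Lint→Publish = 3+7+8 = 18 → 18 seconds.
Deps has 7 seconds of float (longest path through it is 11).
The critical path is still Checkout→Lint→Publish; finish is now 18 seconds.
Change in finish: 18 − 18 = +0 seconds.

0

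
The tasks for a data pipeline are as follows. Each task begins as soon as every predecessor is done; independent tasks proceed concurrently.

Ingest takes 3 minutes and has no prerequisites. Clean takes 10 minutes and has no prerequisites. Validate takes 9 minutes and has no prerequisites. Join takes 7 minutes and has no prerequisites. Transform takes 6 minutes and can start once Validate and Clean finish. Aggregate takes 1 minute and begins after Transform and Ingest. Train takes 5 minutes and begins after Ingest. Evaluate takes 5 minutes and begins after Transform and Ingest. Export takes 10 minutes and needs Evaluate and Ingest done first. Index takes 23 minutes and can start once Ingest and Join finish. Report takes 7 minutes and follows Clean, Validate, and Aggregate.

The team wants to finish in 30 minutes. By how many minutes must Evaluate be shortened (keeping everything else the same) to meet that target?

Current finish: 31 minutes; target: 30.
Evaluate is on every critical path, so each minute cut from Evaluate cuts the finish by one (this holds down to a finish of 30).
Need 31 − 30 = 1 minute off Evaluate → Evaluate becomes 4 minutes, finish becomes 30.

1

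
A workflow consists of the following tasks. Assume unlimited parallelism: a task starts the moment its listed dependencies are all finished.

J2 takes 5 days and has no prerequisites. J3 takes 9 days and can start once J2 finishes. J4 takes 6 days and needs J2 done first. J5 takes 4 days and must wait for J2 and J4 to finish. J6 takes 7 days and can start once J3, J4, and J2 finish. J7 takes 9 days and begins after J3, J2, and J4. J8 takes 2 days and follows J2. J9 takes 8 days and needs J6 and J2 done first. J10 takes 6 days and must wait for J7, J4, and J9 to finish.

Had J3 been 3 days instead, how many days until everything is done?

32

Critical path before the change: J2→J3→J6→J9→J10 = 5+9+7+8+6 = 35 giving 35 days.
J3 is on the critical path; changing it to 3 makes that path 29 days.
New critical path: J2→J4→J6→J9→J10 = 5+6+7+8+6 = 32 ⇒ 32 days.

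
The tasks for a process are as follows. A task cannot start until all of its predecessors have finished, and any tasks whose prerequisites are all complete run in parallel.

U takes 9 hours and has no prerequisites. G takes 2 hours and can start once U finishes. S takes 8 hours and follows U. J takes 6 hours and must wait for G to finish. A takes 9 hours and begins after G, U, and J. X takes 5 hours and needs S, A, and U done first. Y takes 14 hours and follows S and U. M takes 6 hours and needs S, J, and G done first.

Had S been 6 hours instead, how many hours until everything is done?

31

Baseline: U→S→Y = 9+8+14 = 31 → 31 hours.
Since S is critical, the -2 change carries straight to that chain (now 29 hours).
The binding chain switches to U→G→J→A→X = 9+2+6+9+5 = 31; finish 31 hours.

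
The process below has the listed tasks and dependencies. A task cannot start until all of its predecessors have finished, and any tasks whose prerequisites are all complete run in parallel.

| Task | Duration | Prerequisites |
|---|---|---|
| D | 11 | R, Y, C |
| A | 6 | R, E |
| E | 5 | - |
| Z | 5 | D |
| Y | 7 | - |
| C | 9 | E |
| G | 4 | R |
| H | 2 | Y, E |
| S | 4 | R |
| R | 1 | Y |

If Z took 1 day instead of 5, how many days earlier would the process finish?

4

As given, the longest chain is E→C→D→Z = 5+9+11+5 = 30, so the finish is 30 days.
Z lies on that path, so at 1 day the path becomes 26 days.
No other chain overtakes it, so the finish is 26 days.
Change in finish: 26 − 30 = -4 days.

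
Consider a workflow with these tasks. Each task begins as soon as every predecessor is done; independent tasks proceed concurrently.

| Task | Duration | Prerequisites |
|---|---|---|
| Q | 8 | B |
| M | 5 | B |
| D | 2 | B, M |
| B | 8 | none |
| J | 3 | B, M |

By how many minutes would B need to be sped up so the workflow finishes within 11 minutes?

5

Current finish: 16 minutes; target: 11.
B is on every critical path, so each minute cut from B cuts the finish by one (this holds down to a finish of 9).
Need 16 − 11 = 5 minutes off B → B becomes 3 minutes, finish becomes 11.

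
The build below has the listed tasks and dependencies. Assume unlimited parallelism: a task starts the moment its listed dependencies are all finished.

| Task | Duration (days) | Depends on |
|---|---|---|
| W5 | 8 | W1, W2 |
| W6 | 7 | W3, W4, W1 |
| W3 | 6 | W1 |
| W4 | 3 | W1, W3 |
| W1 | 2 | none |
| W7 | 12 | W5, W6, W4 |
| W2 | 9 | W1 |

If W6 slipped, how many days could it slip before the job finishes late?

1

Critical path: W1→W2→W5→W7 = 2+9+8+12 = 31, so the finish is 31 days.
Longest path through W6: 30 days (earliest finish 18, latest finish 19).
So W6 can slip 19 − 18 = 1 day.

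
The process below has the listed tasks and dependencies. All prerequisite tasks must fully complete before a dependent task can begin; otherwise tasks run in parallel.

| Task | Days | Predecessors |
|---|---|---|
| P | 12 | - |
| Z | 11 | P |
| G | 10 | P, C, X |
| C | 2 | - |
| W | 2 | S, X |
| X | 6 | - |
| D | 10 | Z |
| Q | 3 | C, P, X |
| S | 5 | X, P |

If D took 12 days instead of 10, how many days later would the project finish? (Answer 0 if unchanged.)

2

As given, the longest chain is P→Z→D = 12+11+10 = 33, so the finish is 33 days.
D lies on that path, so at 12 days the path becomes 35 days.
That remains the longest chain; total 35 days.
Change in finish: 35 − 33 = +2 days.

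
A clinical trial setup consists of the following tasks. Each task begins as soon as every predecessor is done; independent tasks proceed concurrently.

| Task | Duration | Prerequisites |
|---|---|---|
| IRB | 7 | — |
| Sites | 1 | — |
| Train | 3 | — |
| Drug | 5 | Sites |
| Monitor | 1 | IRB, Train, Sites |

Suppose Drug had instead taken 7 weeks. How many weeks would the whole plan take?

As given, the longest chain is IRB→Monitor = 7+1 = 8, so the finish is 8 weeks.
Drug is off the critical path — its longest chain is 6 weeks, giving 2 of slack.
That remains the longest chain; total 8 weeks.

8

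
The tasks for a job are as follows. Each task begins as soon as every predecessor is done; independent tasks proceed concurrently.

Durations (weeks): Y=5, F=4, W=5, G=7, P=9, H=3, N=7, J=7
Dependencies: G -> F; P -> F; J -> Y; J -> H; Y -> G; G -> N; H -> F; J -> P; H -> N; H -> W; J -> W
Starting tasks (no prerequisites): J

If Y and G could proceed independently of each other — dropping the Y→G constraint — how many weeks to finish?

20

Original critical path: J→Y→G→N = 7+5+7+7 = 26 ⇒ 26 weeks.
Without Y→G, G's earliest start moves from 12 to 0.
The longest chain is now J→P→F = 7+9+4 = 20, so the schedule takes 20 weeks.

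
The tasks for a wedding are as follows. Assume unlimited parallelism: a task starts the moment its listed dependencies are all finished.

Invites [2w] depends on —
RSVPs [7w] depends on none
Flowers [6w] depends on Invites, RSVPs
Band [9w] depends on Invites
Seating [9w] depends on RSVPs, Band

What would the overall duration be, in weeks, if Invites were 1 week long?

19

As given, the longest chain is Invites→Band→Seating = 2+9+9 = 20, so the finish is 20 weeks.
Since Invites is critical, the -1 change carries straight to that chain (now 19 weeks).
No other chain overtakes it, so the finish is 19 weeks.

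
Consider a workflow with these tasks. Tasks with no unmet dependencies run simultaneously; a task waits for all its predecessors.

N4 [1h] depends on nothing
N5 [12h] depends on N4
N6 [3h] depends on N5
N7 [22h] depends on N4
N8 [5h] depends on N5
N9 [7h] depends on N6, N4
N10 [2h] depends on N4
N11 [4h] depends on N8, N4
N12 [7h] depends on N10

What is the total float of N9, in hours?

Critical path: N4→N5→N6→N9 = 1+12+3+7 = 23, so the finish is 23 hours.
Longest path through N9: 23 hours (earliest finish 23, latest finish 23).
Slack of N9 = 16 − 16 = 0 hours.

0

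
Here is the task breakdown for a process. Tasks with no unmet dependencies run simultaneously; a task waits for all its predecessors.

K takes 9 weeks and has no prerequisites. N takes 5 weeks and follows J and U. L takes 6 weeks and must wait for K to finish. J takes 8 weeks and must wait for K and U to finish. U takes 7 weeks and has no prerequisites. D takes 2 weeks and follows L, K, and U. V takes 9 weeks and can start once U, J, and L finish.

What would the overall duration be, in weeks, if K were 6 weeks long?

24

The binding path is K→J→V = 9+8+9 = 26; finish at 26 weeks.
K is on the critical path; changing it to 6 makes that path 23 weeks.
New critical path: U→J→V = 7+8+9 = 24 ⇒ 24 weeks.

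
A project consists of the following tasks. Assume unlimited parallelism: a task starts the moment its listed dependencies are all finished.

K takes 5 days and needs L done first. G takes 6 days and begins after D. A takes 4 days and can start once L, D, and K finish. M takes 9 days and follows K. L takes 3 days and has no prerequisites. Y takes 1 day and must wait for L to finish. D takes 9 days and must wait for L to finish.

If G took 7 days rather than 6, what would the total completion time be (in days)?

19

Baseline: L→D→G = 3+9+6 = 18 → 18 days.
G is on the critical path; changing it to 7 makes that path 19 days.
The critical path is still L→D→G; finish is now 19 days.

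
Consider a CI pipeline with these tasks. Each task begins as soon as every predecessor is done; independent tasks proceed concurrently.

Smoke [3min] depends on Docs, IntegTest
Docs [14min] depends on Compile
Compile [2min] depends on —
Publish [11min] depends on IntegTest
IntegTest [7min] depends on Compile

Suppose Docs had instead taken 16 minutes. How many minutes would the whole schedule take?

21

Critical path before the change: Compile→IntegTest→Publish = 2+7+11 = 20 giving 20 minutes.
Docs is off the critical path — its longest chain is 19 minutes, giving 1 of slack.
Now Compile→Docs→Smoke = 2+16+3 = 21 is longest, so the finish becomes 21 minutes.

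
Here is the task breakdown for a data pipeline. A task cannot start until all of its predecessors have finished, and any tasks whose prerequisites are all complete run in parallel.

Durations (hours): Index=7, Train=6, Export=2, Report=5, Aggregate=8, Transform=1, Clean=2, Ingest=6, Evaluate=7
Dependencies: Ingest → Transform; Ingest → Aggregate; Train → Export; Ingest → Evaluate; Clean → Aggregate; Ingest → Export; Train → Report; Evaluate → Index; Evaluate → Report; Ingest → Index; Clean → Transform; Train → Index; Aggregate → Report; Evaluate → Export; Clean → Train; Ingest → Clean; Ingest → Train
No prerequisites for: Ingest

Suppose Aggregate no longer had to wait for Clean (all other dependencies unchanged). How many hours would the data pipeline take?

With the dependency in place, Ingest→Clean→Aggregate→Report = 6+2+8+5 = 21 sets the finish at 21 hours.
Without Clean→Aggregate, Aggregate's earliest start moves from 8 to 6.
The longest chain is now Ingest→Clean→Train→Index = 6+2+6+7 = 21, so the data pipeline takes 21 hours.

21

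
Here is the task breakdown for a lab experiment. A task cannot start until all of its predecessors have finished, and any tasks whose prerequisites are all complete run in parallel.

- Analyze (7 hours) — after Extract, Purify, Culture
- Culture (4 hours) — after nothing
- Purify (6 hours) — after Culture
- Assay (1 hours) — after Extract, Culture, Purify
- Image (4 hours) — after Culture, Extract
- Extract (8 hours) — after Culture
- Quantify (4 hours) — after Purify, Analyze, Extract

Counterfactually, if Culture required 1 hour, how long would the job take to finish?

20

As given, the longest chain is Culture→Extract→Analyze→Quantify = 4+8+7+4 = 23, so the finish is 23 hours.
Since Culture is critical, the -3 change carries straight to that chain (now 20 hours).
That remains the longest chain; total 20 hours.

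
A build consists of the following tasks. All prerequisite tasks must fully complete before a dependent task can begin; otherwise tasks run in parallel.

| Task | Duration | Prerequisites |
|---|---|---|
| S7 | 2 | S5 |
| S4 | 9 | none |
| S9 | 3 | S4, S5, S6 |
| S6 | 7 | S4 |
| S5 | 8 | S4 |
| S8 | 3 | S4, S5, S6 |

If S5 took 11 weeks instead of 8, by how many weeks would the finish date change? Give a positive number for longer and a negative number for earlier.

3

Critical path before the change: S4→S5→S8 = 9+8+3 = 20 giving 20 weeks.
Since S5 is critical, the +3 change carries straight to that chain (now 23 weeks).
That remains the longest chain; total 23 weeks.
Change in finish: 23 − 20 = +3 weeks.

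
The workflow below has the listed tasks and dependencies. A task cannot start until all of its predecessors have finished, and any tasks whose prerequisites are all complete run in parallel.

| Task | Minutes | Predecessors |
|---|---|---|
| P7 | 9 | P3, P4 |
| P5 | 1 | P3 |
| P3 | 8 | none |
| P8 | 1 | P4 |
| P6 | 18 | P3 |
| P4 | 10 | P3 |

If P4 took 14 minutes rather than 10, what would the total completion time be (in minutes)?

Baseline: P3→P4→P7 = 8+10+9 = 27 → 27 minutes.
Since P4 is critical, the +4 change carries straight to that chain (now 31 minutes).
That remains the longest chain; total 31 minutes.

31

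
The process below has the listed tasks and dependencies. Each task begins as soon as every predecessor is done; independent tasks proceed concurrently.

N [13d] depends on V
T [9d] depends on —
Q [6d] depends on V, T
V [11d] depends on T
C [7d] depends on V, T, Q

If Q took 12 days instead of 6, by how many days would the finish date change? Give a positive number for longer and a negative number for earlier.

6

As given, the longest chain is T→V→Q→C = 9+11+6+7 = 33, so the finish is 33 days.
Q is on the critical path; changing it to 12 makes that path 39 days.
That remains the longest chain; total 39 days.
Change in finish: 39 − 33 = +6 days.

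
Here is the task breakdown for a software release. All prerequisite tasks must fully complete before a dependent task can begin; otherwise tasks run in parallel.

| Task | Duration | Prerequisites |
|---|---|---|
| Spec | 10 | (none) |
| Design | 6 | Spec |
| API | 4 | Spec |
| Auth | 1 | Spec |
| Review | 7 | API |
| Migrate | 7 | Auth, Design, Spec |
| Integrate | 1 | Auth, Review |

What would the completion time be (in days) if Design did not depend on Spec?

Original critical path: Spec→Design→Migrate = 10+6+7 = 23 ⇒ 23 days.
Without Spec→Design, Design's earliest start moves from 10 to 0.
After: Spec→API→Review→Integrate = 10+4+7+1 = 22 → 22 days.

22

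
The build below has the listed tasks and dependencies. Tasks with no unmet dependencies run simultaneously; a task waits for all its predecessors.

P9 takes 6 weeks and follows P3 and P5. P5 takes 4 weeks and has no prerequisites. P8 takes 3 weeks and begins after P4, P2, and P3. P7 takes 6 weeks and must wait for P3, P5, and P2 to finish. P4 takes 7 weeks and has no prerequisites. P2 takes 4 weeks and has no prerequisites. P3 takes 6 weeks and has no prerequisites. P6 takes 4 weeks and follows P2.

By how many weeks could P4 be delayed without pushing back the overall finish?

Critical path: P3→P7 = 6+6 = 12, so the finish is 12 weeks.
The longest chain containing P4 totals 10 weeks.
So P4 can slip 9 − 7 = 2 weeks.

2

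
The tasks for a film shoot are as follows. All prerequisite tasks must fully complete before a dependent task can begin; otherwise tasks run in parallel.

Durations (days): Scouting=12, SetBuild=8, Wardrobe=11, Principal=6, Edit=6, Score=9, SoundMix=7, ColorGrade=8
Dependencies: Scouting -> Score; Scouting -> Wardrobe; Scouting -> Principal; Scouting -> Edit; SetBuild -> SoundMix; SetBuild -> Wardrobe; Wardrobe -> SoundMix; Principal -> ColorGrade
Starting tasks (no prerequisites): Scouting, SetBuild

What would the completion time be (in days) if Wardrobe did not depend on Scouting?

Original critical path: Scouting→Wardrobe→SoundMix = 12+11+7 = 30 ⇒ 30 days.
Without Scouting→Wardrobe, Wardrobe's earliest start moves from 12 to 8.
After: Scouting→Principal→ColorGrade = 12+6+8 = 26 → 26 days.

26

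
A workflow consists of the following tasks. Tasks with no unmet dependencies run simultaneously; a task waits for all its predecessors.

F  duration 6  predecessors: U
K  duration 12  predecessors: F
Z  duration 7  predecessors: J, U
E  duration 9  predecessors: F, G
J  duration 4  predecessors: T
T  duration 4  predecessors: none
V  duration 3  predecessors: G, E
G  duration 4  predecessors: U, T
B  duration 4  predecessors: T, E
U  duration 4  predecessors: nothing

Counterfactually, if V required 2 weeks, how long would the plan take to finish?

23

Actual critical path: U→F→E→B = 4+6+9+4 = 23 ⇒ 23 weeks.
V has 1 week of float (longest path through it is 22).
No other chain overtakes it, so the finish is 23 weeks.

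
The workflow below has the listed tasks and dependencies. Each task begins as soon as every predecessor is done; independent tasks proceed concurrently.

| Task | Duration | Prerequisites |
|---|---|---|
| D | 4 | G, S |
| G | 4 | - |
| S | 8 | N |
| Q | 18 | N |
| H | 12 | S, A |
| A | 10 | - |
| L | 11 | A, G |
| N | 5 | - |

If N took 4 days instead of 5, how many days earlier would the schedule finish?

The binding path is N→S→H = 5+8+12 = 25; finish at 25 days.
N lies on that path, so at 4 days the path becomes 24 days.
No other chain overtakes it, so the finish is 24 days.
Change in finish: 24 − 25 = -1 days.

1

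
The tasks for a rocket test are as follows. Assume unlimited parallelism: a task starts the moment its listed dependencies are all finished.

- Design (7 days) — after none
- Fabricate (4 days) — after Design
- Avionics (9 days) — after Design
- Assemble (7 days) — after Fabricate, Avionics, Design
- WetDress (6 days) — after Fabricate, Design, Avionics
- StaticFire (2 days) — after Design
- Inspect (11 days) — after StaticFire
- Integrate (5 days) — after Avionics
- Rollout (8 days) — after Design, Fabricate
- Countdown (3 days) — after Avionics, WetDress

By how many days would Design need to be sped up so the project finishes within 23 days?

2

Current finish: 25 days; target: 23.
Design is on every critical path, so each day cut from Design cuts the finish by one (this holds down to a finish of 19).
Need 25 − 23 = 2 days off Design → Design becomes 5 days, finish becomes 23.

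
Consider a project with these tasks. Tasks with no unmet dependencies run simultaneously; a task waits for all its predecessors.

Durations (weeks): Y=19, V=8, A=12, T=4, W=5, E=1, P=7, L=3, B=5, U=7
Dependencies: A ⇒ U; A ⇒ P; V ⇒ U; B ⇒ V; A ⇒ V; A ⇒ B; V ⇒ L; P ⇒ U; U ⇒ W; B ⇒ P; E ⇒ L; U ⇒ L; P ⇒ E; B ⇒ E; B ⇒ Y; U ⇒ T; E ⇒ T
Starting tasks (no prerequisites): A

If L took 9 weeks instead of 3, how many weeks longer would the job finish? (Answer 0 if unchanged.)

4

Actual critical path: A→B→V→U→W = 12+5+8+7+5 = 37 ⇒ 37 weeks.
L is off the critical path — its longest chain is 35 weeks, giving 2 of slack.
New critical path: A→B→V→U→L = 12+5+8+7+9 = 41 ⇒ 41 weeks.
Change in finish: 41 − 37 = +4 weeks.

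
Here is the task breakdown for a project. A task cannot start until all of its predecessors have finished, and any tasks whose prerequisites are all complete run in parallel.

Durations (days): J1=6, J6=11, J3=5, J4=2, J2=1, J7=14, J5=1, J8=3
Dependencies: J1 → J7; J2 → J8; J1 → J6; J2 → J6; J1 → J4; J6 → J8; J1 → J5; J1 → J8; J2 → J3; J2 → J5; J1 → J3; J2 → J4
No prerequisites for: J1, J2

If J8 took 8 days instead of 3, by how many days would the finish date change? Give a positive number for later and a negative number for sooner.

5

Actual critical path: J1→J6→J8 = 6+11+3 = 20 ⇒ 20 days.
Since J8 is critical, the +5 change carries straight to that chain (now 25 days).
That remains the longest chain; total 25 days.
Change in finish: 25 − 20 = +5 days.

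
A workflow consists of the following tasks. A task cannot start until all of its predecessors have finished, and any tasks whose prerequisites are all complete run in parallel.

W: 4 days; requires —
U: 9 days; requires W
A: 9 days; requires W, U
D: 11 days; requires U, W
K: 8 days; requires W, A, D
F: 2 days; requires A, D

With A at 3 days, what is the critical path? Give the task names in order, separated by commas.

W, U, D, K

Actual critical path: W→U→D→K = 4+9+11+8 = 32 ⇒ 32 days.
The longest path through A is only 30 days, so A has float 2.
The critical path is still W→U→D→K; finish is now 32 days.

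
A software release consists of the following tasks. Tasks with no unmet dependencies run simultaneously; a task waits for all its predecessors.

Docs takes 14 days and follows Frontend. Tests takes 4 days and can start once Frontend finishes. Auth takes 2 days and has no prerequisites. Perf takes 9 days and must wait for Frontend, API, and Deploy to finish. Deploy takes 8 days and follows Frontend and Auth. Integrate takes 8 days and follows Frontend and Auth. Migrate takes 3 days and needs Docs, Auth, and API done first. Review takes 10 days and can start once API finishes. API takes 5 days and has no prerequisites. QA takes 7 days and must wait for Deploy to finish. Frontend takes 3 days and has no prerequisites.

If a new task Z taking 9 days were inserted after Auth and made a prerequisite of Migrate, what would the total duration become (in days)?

Originally the schedule takes 20 days.
With Z inserted, Migrate now waits for max(Docs, Auth, API, Z).
New critical path: Frontend→Docs→Migrate = 3+14+3 = 20 ⇒ 20 days.

20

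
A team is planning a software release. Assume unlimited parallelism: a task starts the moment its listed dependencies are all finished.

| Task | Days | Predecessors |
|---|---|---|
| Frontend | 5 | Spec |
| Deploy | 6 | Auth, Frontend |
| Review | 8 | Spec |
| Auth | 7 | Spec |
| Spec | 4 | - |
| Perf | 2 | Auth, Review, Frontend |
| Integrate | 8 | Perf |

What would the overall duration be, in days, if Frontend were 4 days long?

Critical path before the change: Spec→Review→Perf→Integrate = 4+8+2+8 = 22 giving 22 days.
Frontend has 3 days of float (longest path through it is 19).
No other chain overtakes it, so the finish is 22 days.

22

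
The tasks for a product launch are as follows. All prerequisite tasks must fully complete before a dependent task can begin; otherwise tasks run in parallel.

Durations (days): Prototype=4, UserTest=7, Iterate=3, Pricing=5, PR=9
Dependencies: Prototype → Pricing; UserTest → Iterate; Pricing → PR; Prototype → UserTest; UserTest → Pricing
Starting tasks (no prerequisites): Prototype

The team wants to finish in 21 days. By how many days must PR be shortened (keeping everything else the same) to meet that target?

4

Current finish: 25 days; target: 21.
PR is on every critical path, so each day cut from PR cuts the finish by one (this holds down to a finish of 17).
Need 25 − 21 = 4 days off PR → PR becomes 5 days, finish becomes 21.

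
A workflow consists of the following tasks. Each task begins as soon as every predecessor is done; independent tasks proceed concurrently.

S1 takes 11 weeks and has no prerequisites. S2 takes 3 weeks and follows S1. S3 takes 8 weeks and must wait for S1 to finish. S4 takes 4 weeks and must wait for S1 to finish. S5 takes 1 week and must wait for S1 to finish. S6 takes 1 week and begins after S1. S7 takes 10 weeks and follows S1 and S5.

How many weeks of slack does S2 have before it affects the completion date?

8

The longest chain is S1→S5→S7 = 11+1+10 = 22; overall finish 22 weeks.
Longest path through S2: 14 weeks (earliest finish 14, latest finish 22).
Float = 22 − 14 = 8.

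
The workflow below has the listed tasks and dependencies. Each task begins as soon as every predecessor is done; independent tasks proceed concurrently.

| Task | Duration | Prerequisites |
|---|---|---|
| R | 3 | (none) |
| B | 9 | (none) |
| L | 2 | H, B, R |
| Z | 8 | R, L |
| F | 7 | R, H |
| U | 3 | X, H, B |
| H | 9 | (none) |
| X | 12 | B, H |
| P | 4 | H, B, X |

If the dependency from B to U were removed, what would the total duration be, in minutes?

25

With the dependency in place, H→X→P = 9+12+4 = 25 sets the finish at 25 minutes.
Dropping B→U doesn't change U's earliest start (21); another predecessor still binds.
After: H→X→P = 9+12+4 = 25 → 25 minutes.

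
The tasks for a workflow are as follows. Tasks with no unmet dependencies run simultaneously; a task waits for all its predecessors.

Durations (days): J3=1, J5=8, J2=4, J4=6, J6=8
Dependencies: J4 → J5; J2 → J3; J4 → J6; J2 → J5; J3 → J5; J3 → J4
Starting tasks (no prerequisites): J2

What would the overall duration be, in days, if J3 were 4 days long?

Actual critical path: J2→J3→J4→J5 = 4+1+6+8 = 19 ⇒ 19 days.
J3 lies on that path, so at 4 days the path becomes 22 days.
The critical path is still J2→J3→J4→J5; finish is now 22 days.

22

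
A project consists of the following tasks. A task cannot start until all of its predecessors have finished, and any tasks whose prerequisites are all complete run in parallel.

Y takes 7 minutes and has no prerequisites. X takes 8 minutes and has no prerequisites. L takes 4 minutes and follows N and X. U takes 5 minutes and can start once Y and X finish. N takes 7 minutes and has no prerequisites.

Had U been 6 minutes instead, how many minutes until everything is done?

14

Critical path before the change: X→U = 8+5 = 13 giving 13 minutes.
Since U is critical, the +1 change carries straight to that chain (now 14 minutes).
No other chain overtakes it, so the finish is 14 minutes.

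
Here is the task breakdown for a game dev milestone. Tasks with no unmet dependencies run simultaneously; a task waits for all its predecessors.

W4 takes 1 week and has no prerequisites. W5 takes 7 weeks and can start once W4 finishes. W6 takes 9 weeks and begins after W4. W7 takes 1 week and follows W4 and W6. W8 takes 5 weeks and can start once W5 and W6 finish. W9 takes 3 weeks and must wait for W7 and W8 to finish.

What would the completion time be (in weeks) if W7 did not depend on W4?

Original critical path: W4→W6→W8→W9 = 1+9+5+3 = 18 ⇒ 18 weeks.
Dropping W4→W7 doesn't change W7's earliest start (10); another predecessor still binds.
The longest chain is now W4→W6→W8→W9 = 1+9+5+3 = 18, so the plan takes 18 weeks.

18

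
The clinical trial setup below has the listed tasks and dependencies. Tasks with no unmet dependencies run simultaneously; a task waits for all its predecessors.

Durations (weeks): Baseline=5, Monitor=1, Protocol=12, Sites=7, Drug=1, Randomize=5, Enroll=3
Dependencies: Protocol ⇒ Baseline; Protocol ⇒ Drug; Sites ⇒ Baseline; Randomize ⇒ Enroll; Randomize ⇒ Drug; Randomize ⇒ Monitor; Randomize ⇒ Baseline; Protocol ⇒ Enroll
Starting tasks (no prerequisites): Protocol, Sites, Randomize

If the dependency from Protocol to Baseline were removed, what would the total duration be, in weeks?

15

Original critical path: Protocol→Baseline = 12+5 = 17 ⇒ 17 weeks.
Without Protocol→Baseline, Baseline's earliest start moves from 12 to 7.
After: Protocol→Enroll = 12+3 = 15 → 15 weeks.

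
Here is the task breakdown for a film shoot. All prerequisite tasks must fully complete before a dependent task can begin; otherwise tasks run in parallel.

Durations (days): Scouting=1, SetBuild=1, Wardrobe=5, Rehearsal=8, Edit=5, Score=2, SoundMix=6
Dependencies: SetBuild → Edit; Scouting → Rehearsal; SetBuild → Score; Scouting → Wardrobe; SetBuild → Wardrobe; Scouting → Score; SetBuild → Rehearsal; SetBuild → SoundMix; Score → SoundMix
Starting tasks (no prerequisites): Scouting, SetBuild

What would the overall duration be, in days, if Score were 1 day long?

Actual critical path: SetBuild→Score→SoundMix = 1+2+6 = 9 ⇒ 9 days.
Score lies on that path, so at 1 day the path becomes 8 days.
Now Scouting→Rehearsal = 1+8 = 9 is longest, so the finish becomes 9 days.

9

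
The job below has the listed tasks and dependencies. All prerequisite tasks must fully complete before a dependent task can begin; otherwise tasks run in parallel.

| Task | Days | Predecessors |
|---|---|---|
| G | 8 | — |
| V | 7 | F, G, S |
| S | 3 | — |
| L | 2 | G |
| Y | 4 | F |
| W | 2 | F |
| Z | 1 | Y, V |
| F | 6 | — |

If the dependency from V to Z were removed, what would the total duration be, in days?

Before: longest chain G→V→Z = 8+7+1 = 16, finish 16.
Without V→Z, Z's earliest start moves from 15 to 10.
The longest chain is now G→V = 8+7 = 15, so the job takes 15 days.

15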